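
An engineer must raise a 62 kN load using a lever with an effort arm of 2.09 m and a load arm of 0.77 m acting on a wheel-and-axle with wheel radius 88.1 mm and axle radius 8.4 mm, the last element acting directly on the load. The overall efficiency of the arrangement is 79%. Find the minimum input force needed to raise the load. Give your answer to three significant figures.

Lever MA = effort arm / load arm = 2.09/0.77 = 2.7143.
Wheel-and-axle MA = R/r = 88.1/8.4 = 10.488.
Combined ideal MA = 2.7143 × 10.488 = 28.468.
Actual MA = 28.468 × 0.79 = 22.489.
Effort = load / actual MA = 62 / 22.489 = 2.7568 kN.

2.76 kN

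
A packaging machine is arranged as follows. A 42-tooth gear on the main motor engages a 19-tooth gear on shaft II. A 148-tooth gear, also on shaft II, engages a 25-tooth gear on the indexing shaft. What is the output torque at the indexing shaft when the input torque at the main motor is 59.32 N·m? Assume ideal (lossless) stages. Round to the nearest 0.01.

4.53 N·m

gear mesh 19/42 = 0.45238 → τ = 59.32·0.45238 = 26.835 N·m
gear mesh 25/148 = 0.16892 → τ = 26.835·0.16892 = 4.533 N·m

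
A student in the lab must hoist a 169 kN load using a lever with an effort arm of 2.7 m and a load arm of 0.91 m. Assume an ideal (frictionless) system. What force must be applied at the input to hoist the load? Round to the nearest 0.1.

Lever MA = effort arm / load arm = 2.7/0.91 = 2.967.
Effort = load / MA = 169 / 2.967 = 56.959 kN.

57.0 kN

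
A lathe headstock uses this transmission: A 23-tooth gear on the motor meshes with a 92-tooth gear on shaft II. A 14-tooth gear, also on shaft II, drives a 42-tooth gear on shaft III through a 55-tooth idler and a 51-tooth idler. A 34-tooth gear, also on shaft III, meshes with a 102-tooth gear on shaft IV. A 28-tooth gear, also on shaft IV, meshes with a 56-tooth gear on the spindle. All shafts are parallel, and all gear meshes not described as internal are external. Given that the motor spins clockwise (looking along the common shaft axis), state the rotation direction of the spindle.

clockwise

the motor → shaft II: external mesh, 1 reversal → CCW.
shaft II → shaft III: driver → idler → idler → driven is 3 external meshes, 3 reversals → CW.
shaft III → shaft IV: external mesh, 1 reversal → CCW.
shaft IV → the spindle: external mesh, 1 reversal → CW.
6 reversals in total — an even number — so the spindle turns the same way as the motor.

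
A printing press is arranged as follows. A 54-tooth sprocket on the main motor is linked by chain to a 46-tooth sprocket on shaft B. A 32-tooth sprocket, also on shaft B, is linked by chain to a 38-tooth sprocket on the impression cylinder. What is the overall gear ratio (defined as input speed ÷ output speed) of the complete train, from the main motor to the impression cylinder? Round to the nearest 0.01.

Each stage contributes driven/driver: chain 46/54 = 0.85185, chain 38/32 = 1.1875.
Overall: 0.85185 × 1.1875 = 1.0116.

1.01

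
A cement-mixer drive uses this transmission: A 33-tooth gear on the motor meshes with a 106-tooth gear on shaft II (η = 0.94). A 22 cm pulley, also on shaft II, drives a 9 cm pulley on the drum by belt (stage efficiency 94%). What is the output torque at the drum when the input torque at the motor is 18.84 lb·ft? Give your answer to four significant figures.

After the gear mesh (106/33): 18.84 × 3.2121 × 0.94 = 56.885 lb·ft
After the belt (9/22): 56.885 × 0.40909 × 0.94 = 21.875 lb·ft

21.88 lb·ft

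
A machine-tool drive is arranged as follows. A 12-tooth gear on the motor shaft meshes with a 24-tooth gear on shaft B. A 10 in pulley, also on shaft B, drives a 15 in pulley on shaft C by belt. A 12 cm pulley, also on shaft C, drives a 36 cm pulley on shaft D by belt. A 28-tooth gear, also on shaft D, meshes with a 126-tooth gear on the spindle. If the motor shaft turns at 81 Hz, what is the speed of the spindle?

the motor shaft → shaft B (gear mesh, 24/12): 81 ÷ 2 = 40.5 Hz
shaft B → shaft C (belt, 15/10): 40.5 ÷ 1.5 = 27 Hz
shaft C → shaft D (belt, 36/12): 27 ÷ 3 = 9 Hz
shaft D → the spindle (gear mesh, 126/28): 9 ÷ 4.5 = 2 Hz

2 Hz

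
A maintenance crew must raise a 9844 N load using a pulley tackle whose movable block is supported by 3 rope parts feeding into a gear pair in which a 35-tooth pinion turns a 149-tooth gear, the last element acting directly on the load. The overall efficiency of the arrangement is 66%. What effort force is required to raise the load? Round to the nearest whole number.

1168 N

Block-and-tackle MA = number of supporting rope parts = 3.
Gear pair MA = 149/35 = 4.2571.
Combined ideal MA = 3 × 4.2571 = 12.771.
Actual MA = 12.771 × 0.66 = 8.4291.
Effort = load / actual MA = 9844 / 8.4291 = 1167.9 N.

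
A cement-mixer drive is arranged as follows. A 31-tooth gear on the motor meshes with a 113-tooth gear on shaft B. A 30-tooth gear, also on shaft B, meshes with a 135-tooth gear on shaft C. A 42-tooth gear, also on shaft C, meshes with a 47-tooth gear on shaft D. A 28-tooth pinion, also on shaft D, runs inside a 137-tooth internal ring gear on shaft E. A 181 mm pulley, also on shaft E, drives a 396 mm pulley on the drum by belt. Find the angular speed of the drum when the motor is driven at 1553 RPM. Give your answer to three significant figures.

gear mesh 113/31 = 3.6452 → 1553/3.6452 = 426.04 RPM
gear mesh 135/30 = 4.5 → 426.04/4.5 = 94.676 RPM
gear mesh 47/42 = 1.119 → 94.676/1.119 = 84.605 RPM
internal gear 137/28 = 4.8929 → 84.605/4.8929 = 17.291 RPM
belt 396/181 = 2.1878 → 17.291/2.1878 = 7.9034 RPM

7.90 RPM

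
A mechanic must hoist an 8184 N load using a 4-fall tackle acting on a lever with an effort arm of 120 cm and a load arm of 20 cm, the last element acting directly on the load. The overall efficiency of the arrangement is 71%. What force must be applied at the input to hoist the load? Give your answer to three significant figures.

Block-and-tackle MA = number of supporting rope parts = 4.
Lever MA = effort arm / load arm = 120/20 = 6.
Combined ideal MA = 4 × 6 = 24.
Actual MA = 24 × 0.71 = 17.04.
Effort = load / actual MA = 8184 / 17.04 = 480.28 N.

480 N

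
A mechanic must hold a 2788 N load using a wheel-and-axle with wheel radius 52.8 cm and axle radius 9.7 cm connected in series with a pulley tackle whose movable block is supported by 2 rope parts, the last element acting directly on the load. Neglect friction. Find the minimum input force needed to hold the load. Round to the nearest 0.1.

256.1 N

Wheel-and-axle MA = R/r = 52.8/9.7 = 5.4433.
Block-and-tackle MA = number of supporting rope parts = 2.
Combined ideal MA = 5.4433 × 2 = 10.887.
Effort = load / MA = 2788 / 10.887 = 256.09 N.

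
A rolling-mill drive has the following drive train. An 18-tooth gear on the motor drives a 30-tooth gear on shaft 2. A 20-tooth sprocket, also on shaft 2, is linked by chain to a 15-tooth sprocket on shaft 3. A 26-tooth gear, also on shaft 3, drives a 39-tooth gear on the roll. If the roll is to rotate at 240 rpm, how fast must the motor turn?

450 rpm

Overall ratio R = 1.6667 × 0.75 × 1.5 = 1.875.
Required input speed = output speed × R = 240 × 1.875 = 450 rpm.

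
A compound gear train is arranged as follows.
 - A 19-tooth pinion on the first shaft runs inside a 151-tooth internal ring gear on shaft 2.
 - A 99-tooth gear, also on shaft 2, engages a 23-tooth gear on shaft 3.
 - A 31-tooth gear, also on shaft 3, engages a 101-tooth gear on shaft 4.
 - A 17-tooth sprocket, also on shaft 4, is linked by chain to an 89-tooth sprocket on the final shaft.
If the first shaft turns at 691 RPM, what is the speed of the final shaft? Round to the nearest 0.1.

21.9 RPM

internal gear 151/19 = 7.9474 → 691/7.9474 = 86.947 RPM
gear mesh 23/99 = 0.23232 → 86.947/0.23232 = 374.25 RPM
gear mesh 101/31 = 3.2581 → 374.25/3.2581 = 114.87 RPM
chain 89/17 = 5.2353 → 114.87/5.2353 = 21.941 RPM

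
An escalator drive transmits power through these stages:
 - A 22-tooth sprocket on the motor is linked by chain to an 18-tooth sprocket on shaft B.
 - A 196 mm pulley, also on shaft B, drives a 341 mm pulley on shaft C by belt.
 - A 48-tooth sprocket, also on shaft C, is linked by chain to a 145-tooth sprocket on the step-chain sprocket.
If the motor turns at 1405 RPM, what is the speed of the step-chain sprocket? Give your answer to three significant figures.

Chain: ratio = 18/22 = 0.81818, so shaft B turns at 1405 / 0.81818 = 1717.2 RPM.
Belt: ratio = 341/196 = 1.7398, so shaft C turns at 1717.2 / 1.7398 = 987.03 RPM.
Chain: ratio = 145/48 = 3.0208, so the step-chain sprocket turns at 987.03 / 3.0208 = 326.74 RPM.

327 RPM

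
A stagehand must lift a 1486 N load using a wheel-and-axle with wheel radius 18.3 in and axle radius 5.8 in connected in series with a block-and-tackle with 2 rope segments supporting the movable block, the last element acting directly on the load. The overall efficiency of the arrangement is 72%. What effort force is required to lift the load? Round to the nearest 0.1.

Wheel-and-axle MA = R/r = 18.3/5.8 = 3.1552.
Block-and-tackle MA = number of supporting rope parts = 2.
Combined ideal MA = 3.1552 × 2 = 6.3103.
Actual MA = 6.3103 × 0.72 = 4.5434.
Effort = load / actual MA = 1486 / 4.5434 = 327.06 N.

327.1 N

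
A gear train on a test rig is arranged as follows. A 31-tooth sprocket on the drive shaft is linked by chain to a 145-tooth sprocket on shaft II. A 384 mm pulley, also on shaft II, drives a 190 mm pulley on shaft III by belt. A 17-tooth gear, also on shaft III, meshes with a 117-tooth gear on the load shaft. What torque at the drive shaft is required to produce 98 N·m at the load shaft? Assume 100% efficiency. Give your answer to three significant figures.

Overall ratio R = 4.6774 × 0.49479 × 6.8824 = 15.928.
Input torque = output torque / R = 98 / 15.928 = 6.1526 N·m.

6.15 N·m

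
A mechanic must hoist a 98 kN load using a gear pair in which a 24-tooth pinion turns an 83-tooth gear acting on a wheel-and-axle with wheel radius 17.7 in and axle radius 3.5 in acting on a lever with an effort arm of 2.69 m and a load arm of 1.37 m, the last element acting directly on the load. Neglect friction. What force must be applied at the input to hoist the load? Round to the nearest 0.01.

Gear pair MA = 83/24 = 3.4583.
Wheel-and-axle MA = R/r = 17.7/3.5 = 5.0571.
Lever MA = effort arm / load arm = 2.69/1.37 = 1.9635.
Combined ideal MA = 3.4583 × 5.0571 × 1.9635 = 34.34.
Effort = load / MA = 98 / 34.34 = 2.8538 kN.

2.85 kN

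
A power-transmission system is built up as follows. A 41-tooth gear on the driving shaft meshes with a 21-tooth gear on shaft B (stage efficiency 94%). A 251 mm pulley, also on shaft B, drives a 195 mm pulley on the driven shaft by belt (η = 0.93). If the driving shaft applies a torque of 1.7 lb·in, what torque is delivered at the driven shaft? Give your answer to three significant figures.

gear mesh 21/41 = 0.5122 → τ = 1.7·0.5122·0.94 = 0.81849 lb·in
belt 195/251 = 0.77689 → τ = 0.81849·0.77689·0.93 = 0.59137 lb·in

0.591 lb·in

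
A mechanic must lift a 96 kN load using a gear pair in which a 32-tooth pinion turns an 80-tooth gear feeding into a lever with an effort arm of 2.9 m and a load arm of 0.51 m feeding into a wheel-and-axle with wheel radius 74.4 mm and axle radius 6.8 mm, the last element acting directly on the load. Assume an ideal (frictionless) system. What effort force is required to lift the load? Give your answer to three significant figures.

Gear pair MA = 80/32 = 2.5.
Lever MA = effort arm / load arm = 2.9/0.51 = 5.6863.
Wheel-and-axle MA = R/r = 74.4/6.8 = 10.941.
Combined ideal MA = 2.5 × 5.6863 × 10.941 = 155.54.
Effort = load / MA = 96 / 155.54 = 0.61722 kN.

0.617 kN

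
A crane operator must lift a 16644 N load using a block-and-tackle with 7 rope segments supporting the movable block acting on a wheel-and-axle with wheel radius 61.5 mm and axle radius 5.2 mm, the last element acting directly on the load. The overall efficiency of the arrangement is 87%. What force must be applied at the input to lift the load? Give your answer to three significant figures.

Block-and-tackle MA = number of supporting rope parts = 7.
Wheel-and-axle MA = R/r = 61.5/5.2 = 11.827.
Combined ideal MA = 7 × 11.827 = 82.788.
Actual MA = 82.788 × 0.87 = 72.026.
Effort = load / actual MA = 16644 / 72.026 = 231.08 N.

231 N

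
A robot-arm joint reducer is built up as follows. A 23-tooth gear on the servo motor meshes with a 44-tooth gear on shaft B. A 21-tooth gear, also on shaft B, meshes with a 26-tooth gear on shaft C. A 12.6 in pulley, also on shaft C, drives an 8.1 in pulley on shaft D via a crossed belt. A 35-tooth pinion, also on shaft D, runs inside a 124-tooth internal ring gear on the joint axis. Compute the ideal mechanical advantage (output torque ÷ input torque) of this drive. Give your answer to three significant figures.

5.39

Each stage contributes driven/driver: gear mesh 44/23 = 1.913, gear mesh 26/21 = 1.2381, belt 8.1/12.6 = 0.64286, internal gear 124/35 = 3.5429.
Overall: 1.913 × 1.2381 × 0.64286 × 3.5429 = 5.3944.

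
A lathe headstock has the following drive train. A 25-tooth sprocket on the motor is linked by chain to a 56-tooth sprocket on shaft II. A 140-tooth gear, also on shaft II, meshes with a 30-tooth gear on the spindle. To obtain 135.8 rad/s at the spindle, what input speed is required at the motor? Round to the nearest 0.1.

65.2 rad/s

Overall ratio R = 2.24 × 0.21429 = 0.48.
Required input speed = output speed × R = 135.8 × 0.48 = 65.184 rad/s.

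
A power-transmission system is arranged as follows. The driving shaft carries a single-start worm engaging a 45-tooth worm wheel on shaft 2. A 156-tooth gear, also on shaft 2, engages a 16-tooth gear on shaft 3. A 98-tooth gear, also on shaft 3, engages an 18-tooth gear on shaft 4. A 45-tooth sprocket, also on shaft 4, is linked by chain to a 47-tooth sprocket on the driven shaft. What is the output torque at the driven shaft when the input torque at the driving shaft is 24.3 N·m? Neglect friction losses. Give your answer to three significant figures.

21.5 N·m

Worm: ratio = 45/1 = 45; torque at shaft 2 = 24.3 × 45 = 1093.5 N·m.
Gear mesh: ratio = 16/156 = 0.10256; torque at shaft 3 = 1093.5 × 0.10256 = 112.15 N·m.
Gear mesh: ratio = 18/98 = 0.18367; torque at shaft 4 = 112.15 × 0.18367 = 20.6 N·m.
Chain: ratio = 47/45 = 1.0444; torque at the driven shaft = 20.6 × 1.0444 = 21.515 N·m.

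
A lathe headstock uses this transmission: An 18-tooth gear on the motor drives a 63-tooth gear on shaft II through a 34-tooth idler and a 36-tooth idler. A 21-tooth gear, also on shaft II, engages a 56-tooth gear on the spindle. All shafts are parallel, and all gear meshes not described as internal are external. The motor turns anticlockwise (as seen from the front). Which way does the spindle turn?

the motor → shaft II: driver → idler → idler → driven is 3 external meshes, 3 reversals → CW.
shaft II → the spindle: external mesh, 1 reversal → CCW.
4 reversals in total — an even number — so the spindle turns the same way as the motor.

anticlockwise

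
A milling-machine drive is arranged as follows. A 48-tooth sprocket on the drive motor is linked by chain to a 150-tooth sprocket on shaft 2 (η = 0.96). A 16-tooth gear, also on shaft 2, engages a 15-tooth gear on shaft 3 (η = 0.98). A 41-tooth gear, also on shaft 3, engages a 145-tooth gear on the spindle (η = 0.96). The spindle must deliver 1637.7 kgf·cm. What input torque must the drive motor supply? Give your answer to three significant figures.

175 kgf·cm

Overall ratio R = 3.125 × 0.9375 × 3.5366 = 10.361; overall efficiency η = 0.96 × 0.98 × 0.96 = 0.9032.
Input torque = output torque / (R × η) = 1637.7 / (10.361 × 0.9032) = 175.01 kgf·cm.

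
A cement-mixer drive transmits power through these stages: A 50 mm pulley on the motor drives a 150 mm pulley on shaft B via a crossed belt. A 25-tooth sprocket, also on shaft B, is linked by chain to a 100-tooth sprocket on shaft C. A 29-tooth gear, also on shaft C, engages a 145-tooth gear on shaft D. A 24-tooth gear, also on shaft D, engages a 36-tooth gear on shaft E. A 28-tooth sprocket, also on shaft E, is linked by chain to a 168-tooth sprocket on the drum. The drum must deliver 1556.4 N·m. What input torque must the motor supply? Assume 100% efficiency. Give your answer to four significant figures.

2.882 N·m

Overall ratio R = 3 × 4 × 5 × 1.5 × 6 = 540.
Input torque = output torque / R = 1556.4 / 540 = 2.8822 N·m.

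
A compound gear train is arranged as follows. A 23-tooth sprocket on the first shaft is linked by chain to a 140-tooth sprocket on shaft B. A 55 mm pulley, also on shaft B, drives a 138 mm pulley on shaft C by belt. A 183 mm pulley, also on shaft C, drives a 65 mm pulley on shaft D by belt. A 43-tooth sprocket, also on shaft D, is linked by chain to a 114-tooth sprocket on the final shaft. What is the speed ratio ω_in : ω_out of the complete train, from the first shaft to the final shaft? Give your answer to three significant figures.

Each stage contributes driven/driver: chain 140/23 = 6.087, belt 138/55 = 2.5091, belt 65/183 = 0.35519, chain 114/43 = 2.6512.
Overall: 6.087 × 2.5091 × 0.35519 × 2.6512 = 14.382.

14.4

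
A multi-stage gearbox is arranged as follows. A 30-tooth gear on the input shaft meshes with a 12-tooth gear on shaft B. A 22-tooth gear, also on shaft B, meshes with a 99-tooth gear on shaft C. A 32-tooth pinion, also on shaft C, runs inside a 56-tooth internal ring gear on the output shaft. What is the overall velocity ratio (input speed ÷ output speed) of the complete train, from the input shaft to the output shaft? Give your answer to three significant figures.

3.15

Each stage contributes driven/driver: gear mesh 12/30 = 0.4, gear mesh 99/22 = 4.5, internal gear 56/32 = 1.75.
Overall: 0.4 × 4.5 × 1.75 = 3.15.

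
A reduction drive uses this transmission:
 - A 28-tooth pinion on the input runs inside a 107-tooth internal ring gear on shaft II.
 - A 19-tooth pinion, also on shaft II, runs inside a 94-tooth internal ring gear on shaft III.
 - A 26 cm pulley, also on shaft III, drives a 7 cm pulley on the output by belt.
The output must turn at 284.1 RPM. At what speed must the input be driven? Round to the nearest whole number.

Overall ratio R = 3.8214 × 4.9474 × 0.26923 = 5.0901.
Required input speed = output speed × R = 284.1 × 5.0901 = 1446.1 RPM.

1446 RPM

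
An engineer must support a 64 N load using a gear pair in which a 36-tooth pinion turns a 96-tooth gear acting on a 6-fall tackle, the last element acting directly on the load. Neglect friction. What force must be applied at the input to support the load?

4 N

Gear pair MA = 96/36 = 2.6667.
Block-and-tackle MA = number of supporting rope parts = 6.
Combined ideal MA = 2.6667 × 6 = 16.
Effort = load / MA = 64 / 16 = 4 N.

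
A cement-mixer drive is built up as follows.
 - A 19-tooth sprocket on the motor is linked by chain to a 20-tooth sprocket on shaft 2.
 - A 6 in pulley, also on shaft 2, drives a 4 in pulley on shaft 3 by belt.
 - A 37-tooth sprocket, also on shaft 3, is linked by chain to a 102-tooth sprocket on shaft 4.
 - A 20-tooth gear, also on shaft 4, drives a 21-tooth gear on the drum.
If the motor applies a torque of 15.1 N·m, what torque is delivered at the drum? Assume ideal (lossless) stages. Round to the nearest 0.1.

30.7 N·m

chain 20/19 = 1.0526 → τ = 15.1·1.0526 = 15.895 N·m
belt 4/6 = 0.66667 → τ = 15.895·0.66667 = 10.596 N·m
chain 102/37 = 2.7568 → τ = 10.596·2.7568 = 29.212 N·m
gear mesh 21/20 = 1.05 → τ = 29.212·1.05 = 30.673 N·m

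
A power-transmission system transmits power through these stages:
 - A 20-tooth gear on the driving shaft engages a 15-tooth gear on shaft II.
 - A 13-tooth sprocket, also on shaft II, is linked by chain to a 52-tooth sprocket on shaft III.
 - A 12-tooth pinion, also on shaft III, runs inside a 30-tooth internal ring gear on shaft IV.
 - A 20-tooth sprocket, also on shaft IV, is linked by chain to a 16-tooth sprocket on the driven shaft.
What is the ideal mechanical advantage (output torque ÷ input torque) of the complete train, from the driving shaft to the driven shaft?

6

Each stage contributes driven/driver: gear mesh 15/20 = 0.75, chain 52/13 = 4, internal gear 30/12 = 2.5, chain 16/20 = 0.8.
Overall: 0.75 × 4 × 2.5 × 0.8 = 6.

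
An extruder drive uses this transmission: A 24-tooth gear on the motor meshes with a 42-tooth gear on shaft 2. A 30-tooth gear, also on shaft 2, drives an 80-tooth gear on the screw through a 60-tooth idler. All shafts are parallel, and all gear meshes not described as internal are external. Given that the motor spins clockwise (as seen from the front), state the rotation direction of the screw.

anticlockwise

the motor → shaft 2: external mesh, 1 reversal → CCW.
shaft 2 → the screw: driver → idler → driven is 2 external meshes, 2 reversals → CCW.
3 reversals in total — an odd number — so the screw turns opposite to the motor.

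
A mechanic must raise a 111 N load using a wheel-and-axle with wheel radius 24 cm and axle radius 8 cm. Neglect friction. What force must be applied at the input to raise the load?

Wheel-and-axle MA = R/r = 24/8 = 3.
Effort = load / MA = 111 / 3 = 37 N.

37 N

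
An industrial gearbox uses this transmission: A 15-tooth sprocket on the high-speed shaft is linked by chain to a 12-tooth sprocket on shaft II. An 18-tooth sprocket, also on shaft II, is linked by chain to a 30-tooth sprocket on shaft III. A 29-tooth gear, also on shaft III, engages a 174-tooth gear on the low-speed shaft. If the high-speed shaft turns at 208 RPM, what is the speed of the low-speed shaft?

26 RPM

the high-speed shaft → shaft II (chain, 12/15): 208 ÷ 0.8 = 260 RPM
shaft II → shaft III (chain, 30/18): 260 ÷ 1.6667 = 156 RPM
shaft III → the low-speed shaft (gear mesh, 174/29): 156 ÷ 6 = 26 RPM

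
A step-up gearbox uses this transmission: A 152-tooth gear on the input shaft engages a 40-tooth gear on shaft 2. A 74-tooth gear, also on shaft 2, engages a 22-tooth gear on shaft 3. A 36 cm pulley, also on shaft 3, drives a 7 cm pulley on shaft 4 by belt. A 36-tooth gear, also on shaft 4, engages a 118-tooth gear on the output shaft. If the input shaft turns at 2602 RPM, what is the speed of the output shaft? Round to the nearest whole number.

the input shaft → shaft 2 (gear mesh, 40/152): 2602 ÷ 0.26316 = 9887.6 RPM
shaft 2 → shaft 3 (gear mesh, 22/74): 9887.6 ÷ 0.2973 = 33258 RPM
shaft 3 → shaft 4 (belt, 7/36): 33258 ÷ 0.19444 = 1.7104e+05 RPM
shaft 4 → the output shaft (gear mesh, 118/36): 1.7104e+05 ÷ 3.2778 = 52183 RPM

52183 RPM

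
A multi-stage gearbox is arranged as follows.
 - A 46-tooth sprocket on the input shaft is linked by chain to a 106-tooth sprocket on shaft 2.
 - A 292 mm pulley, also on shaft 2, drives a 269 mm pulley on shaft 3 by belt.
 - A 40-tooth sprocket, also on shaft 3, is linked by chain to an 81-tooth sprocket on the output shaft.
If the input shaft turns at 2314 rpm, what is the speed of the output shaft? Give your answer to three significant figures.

538 rpm

chain 106/46 = 2.3043 → 2314/2.3043 = 1004.2 rpm
belt 269/292 = 0.92123 → 1004.2/0.92123 = 1090 rpm
chain 81/40 = 2.025 → 1090/2.025 = 538.3 rpm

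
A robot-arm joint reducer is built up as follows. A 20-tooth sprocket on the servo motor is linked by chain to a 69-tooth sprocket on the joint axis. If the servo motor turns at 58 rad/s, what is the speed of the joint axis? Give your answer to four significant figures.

Chain: ratio = 69/20 = 3.45, so the joint axis turns at 58 / 3.45 = 16.812 rad/s.

16.81 rad/s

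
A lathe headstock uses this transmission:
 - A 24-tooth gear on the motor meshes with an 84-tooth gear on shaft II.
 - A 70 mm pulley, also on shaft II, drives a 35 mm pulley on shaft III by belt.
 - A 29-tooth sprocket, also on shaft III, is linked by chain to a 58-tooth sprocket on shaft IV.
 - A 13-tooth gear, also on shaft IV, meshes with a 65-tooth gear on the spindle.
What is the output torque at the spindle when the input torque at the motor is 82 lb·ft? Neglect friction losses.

1435 lb·ft

gear mesh 84/24 = 3.5 → τ = 82·3.5 = 287 lb·ft
belt 35/70 = 0.5 → τ = 287·0.5 = 143.5 lb·ft
chain 58/29 = 2 → τ = 143.5·2 = 287 lb·ft
gear mesh 65/13 = 5 → τ = 287·5 = 1435 lb·ft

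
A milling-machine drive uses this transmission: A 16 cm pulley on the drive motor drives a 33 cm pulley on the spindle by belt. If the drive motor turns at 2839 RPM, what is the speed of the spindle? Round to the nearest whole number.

the drive motor → the spindle (belt, 33/16): 2839 ÷ 2.0625 = 1376.5 RPM

1376 RPM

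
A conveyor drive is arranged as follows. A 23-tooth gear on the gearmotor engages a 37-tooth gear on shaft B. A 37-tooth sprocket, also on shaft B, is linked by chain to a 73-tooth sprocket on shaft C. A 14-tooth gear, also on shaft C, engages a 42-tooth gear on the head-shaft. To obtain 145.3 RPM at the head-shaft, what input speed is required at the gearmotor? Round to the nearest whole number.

Overall ratio R = 1.6087 × 1.973 × 3 = 9.5217.
Required input speed = output speed × R = 145.3 × 9.5217 = 1383.5 RPM.

1384 RPM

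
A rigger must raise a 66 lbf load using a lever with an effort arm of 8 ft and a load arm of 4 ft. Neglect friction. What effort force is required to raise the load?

Lever MA = effort arm / load arm = 8/4 = 2.
Effort = load / MA = 66 / 2 = 33 lbf.

33 lbf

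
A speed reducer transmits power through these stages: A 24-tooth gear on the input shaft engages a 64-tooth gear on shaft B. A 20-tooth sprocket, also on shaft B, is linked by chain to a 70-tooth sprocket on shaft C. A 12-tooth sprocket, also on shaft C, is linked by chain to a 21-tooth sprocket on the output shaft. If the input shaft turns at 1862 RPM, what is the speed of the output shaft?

the input shaft → shaft B (gear mesh, 64/24): 1862 ÷ 2.6667 = 698.25 RPM
shaft B → shaft C (chain, 70/20): 698.25 ÷ 3.5 = 199.5 RPM
shaft C → the output shaft (chain, 21/12): 199.5 ÷ 1.75 = 114 RPM

114 RPM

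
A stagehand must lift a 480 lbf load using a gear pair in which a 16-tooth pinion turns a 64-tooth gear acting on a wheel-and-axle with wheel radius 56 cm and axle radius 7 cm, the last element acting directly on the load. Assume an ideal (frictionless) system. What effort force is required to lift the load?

15 lbf

Gear pair MA = 64/16 = 4.
Wheel-and-axle MA = R/r = 56/7 = 8.
Combined ideal MA = 4 × 8 = 32.
Effort = load / MA = 480 / 32 = 15 lbf.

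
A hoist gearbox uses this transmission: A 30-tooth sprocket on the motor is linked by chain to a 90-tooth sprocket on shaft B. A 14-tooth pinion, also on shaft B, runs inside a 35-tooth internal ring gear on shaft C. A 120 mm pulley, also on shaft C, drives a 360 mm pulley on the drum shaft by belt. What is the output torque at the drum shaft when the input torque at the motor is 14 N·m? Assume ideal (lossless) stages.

315 N·m

Chain: ratio = 90/30 = 3; torque at shaft B = 14 × 3 = 42 N·m.
Internal gear: ratio = 35/14 = 2.5; torque at shaft C = 42 × 2.5 = 105 N·m.
Belt: ratio = 360/120 = 3; torque at the drum shaft = 105 × 3 = 315 N·m.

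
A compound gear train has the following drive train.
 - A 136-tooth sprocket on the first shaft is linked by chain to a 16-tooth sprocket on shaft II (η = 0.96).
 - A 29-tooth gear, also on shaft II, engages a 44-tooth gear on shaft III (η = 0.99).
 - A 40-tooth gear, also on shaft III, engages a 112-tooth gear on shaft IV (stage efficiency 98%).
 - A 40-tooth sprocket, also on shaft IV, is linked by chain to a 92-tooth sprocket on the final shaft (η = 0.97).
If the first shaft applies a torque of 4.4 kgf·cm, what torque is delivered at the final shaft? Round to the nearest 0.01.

4.57 kgf·cm

chain 16/136 = 0.11765 → τ = 4.4·0.11765·0.96 = 0.49694 kgf·cm
gear mesh 44/29 = 1.5172 → τ = 0.49694·1.5172·0.99 = 0.74644 kgf·cm
gear mesh 112/40 = 2.8 → τ = 0.74644·2.8·0.98 = 2.0482 kgf·cm
chain 92/40 = 2.3 → τ = 2.0482·2.3·0.97 = 4.5696 kgf·cm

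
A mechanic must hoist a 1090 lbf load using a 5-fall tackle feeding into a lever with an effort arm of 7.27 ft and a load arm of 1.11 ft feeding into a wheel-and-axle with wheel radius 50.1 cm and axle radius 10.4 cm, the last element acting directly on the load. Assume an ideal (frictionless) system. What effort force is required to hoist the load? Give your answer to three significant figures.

6.91 lbf

Block-and-tackle MA = number of supporting rope parts = 5.
Lever MA = effort arm / load arm = 7.27/1.11 = 6.5495.
Wheel-and-axle MA = R/r = 50.1/10.4 = 4.8173.
Combined ideal MA = 5 × 6.5495 × 4.8173 = 157.76.
Effort = load / MA = 1090 / 157.76 = 6.9094 lbf.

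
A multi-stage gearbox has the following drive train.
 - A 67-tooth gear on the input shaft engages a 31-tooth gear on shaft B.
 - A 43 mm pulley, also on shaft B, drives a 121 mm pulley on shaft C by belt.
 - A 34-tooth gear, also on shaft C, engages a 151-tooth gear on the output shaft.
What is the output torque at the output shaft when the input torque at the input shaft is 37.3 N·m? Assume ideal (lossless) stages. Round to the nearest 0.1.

Gear mesh: ratio = 31/67 = 0.46269; torque at shaft B = 37.3 × 0.46269 = 17.258 N·m.
Belt: ratio = 121/43 = 2.814; torque at shaft C = 17.258 × 2.814 = 48.564 N·m.
Gear mesh: ratio = 151/34 = 4.4412; torque at the output shaft = 48.564 × 4.4412 = 215.68 N·m.

215.7 N·m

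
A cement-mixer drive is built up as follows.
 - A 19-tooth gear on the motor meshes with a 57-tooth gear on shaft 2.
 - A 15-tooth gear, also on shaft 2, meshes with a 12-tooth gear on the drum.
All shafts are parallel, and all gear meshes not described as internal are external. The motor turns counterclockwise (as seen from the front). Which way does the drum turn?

the motor → shaft 2: external mesh, 1 reversal → CW.
shaft 2 → the drum: external mesh, 1 reversal → CCW.
2 reversals in total — an even number — so the drum turns the same way as the motor.

counterclockwise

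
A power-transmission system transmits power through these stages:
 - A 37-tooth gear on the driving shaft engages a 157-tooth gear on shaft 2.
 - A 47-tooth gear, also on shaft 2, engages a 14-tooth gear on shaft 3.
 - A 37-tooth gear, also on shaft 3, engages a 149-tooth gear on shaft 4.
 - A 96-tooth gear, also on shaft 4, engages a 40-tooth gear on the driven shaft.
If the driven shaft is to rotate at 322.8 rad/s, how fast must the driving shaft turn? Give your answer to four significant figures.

684.6 rad/s

Overall ratio R = 4.2432 × 0.29787 × 4.027 × 0.41667 = 2.1208.
Required input speed = output speed × R = 322.8 × 2.1208 = 684.6 rad/s.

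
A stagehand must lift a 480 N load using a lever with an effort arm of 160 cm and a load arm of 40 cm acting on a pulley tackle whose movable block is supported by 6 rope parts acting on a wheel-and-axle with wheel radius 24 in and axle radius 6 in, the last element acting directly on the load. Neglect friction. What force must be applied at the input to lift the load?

5 N

Lever MA = effort arm / load arm = 160/40 = 4.
Block-and-tackle MA = number of supporting rope parts = 6.
Wheel-and-axle MA = R/r = 24/6 = 4.
Combined ideal MA = 4 × 6 × 4 = 96.
Effort = load / MA = 480 / 96 = 5 N.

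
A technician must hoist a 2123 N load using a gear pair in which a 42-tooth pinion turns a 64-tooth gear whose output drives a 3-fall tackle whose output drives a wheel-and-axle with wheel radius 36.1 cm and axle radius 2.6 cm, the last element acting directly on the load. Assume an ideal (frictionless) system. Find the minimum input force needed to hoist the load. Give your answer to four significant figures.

33.45 N

Gear pair MA = 64/42 = 1.5238.
Block-and-tackle MA = number of supporting rope parts = 3.
Wheel-and-axle MA = R/r = 36.1/2.6 = 13.885.
Combined ideal MA = 1.5238 × 3 × 13.885 = 63.473.
Effort = load / MA = 2123 / 63.473 = 33.448 N.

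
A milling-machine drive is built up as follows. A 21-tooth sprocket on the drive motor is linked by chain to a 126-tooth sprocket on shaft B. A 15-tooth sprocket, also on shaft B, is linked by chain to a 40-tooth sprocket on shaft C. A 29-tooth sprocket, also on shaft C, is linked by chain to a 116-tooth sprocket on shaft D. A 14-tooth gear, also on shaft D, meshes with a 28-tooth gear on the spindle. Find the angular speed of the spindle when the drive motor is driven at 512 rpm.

Chain: ratio = 126/21 = 6, so shaft B turns at 512 / 6 = 85.333 rpm.
Chain: ratio = 40/15 = 2.6667, so shaft C turns at 85.333 / 2.6667 = 32 rpm.
Chain: ratio = 116/29 = 4, so shaft D turns at 32 / 4 = 8 rpm.
Gear mesh: ratio = 28/14 = 2, so the spindle turns at 8 / 2 = 4 rpm.

4 rpm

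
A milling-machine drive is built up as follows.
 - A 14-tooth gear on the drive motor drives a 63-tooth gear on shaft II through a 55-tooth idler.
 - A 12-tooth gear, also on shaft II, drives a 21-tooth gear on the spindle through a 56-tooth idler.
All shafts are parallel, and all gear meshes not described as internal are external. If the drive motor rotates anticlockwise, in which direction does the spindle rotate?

anticlockwise

the drive motor → shaft II: driver → idler → driven is 2 external meshes, 2 reversals → CCW.
shaft II → the spindle: driver → idler → driven is 2 external meshes, 2 reversals → CCW.
4 reversals in total — an even number — so the spindle turns the same way as the drive motor.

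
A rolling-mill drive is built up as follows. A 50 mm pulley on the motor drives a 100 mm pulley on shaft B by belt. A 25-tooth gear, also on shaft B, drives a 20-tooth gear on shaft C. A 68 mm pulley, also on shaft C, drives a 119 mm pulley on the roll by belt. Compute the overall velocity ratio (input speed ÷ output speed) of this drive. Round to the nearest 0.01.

Each stage contributes driven/driver: belt 100/50 = 2, gear mesh 20/25 = 0.8, belt 119/68 = 1.75.
Overall: 2 × 0.8 × 1.75 = 2.8.

2.80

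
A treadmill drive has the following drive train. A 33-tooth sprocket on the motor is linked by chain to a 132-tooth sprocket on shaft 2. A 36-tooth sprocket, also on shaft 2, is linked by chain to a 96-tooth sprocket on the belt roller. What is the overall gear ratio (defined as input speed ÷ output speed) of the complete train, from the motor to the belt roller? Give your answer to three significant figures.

Each stage contributes driven/driver: chain 132/33 = 4, chain 96/36 = 2.6667.
Overall: 4 × 2.6667 = 10.667.

10.7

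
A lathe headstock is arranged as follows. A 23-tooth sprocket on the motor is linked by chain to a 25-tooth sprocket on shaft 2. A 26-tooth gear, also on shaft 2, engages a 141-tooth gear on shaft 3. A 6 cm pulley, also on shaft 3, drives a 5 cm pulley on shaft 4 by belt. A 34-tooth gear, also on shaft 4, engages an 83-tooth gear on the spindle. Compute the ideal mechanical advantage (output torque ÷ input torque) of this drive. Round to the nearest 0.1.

12.0

Each stage contributes driven/driver: chain 25/23 = 1.087, gear mesh 141/26 = 5.4231, belt 5/6 = 0.83333, gear mesh 83/34 = 2.4412.
Overall: 1.087 × 5.4231 × 0.83333 × 2.4412 = 11.992.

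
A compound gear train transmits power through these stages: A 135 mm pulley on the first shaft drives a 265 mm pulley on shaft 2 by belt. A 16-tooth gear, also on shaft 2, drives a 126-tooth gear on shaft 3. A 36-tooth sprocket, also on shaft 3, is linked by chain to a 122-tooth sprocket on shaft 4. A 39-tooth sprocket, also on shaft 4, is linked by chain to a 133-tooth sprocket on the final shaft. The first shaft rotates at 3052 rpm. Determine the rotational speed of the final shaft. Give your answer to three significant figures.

the first shaft → shaft 2 (belt, 265/135): 3052 ÷ 1.963 = 1554.8 rpm
shaft 2 → shaft 3 (gear mesh, 126/16): 1554.8 ÷ 7.875 = 197.43 rpm
shaft 3 → shaft 4 (chain, 122/36): 197.43 ÷ 3.3889 = 58.259 rpm
shaft 4 → the final shaft (chain, 133/39): 58.259 ÷ 3.4103 = 17.084 rpm

17.1 rpm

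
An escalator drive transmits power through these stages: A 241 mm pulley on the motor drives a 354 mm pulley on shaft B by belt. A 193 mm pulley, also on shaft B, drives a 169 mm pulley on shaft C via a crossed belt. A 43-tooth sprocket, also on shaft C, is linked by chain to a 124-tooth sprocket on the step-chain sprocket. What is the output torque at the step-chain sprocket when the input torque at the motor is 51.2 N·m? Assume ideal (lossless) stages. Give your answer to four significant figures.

After the belt (354/241): 51.2 × 1.4689 = 75.207 N·m
After the belt (169/193): 75.207 × 0.87565 = 65.855 N·m
After the chain (124/43): 65.855 × 2.8837 = 189.91 N·m

189.9 N·m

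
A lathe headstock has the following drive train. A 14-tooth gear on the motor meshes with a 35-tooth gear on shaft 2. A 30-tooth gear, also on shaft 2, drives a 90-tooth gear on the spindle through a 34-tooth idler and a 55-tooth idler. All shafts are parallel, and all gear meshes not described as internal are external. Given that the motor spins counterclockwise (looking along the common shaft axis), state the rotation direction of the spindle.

counterclockwise

the motor → shaft 2: external mesh, 1 reversal → CW.
shaft 2 → the spindle: driver → idler → idler → driven is 3 external meshes, 3 reversals → CCW.
4 reversals in total — an even number — so the spindle turns the same way as the motor.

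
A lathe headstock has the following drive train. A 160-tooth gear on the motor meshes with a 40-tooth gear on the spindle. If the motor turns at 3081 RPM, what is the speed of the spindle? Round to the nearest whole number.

12324 RPM

the motor → the spindle (gear mesh, 40/160): 3081 ÷ 0.25 = 12324 RPM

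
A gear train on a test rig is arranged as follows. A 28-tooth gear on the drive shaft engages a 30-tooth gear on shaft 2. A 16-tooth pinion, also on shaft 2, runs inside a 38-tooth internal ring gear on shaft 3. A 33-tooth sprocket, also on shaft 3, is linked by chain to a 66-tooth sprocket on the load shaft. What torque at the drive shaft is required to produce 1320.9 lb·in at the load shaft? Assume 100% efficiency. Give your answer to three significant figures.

260 lb·in

Overall ratio R = 1.0714 × 2.375 × 2 = 5.0893.
Input torque = output torque / R = 1320.9 / 5.0893 = 259.55 lb·in.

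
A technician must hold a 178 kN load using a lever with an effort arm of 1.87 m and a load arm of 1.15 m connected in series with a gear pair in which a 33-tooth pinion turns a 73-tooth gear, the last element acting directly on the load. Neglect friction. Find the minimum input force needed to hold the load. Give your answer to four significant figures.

Lever MA = effort arm / load arm = 1.87/1.15 = 1.6261.
Gear pair MA = 73/33 = 2.2121.
Combined ideal MA = 1.6261 × 2.2121 = 3.5971.
Effort = load / MA = 178 / 3.5971 = 49.484 kN.

49.48 kN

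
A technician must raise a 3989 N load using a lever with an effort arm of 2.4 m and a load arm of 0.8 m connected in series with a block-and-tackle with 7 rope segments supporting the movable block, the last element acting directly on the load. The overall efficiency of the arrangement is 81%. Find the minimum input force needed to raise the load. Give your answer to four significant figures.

234.5 N

Lever MA = effort arm / load arm = 2.4/0.8 = 3.
Block-and-tackle MA = number of supporting rope parts = 7.
Combined ideal MA = 3 × 7 = 21.
Actual MA = 21 × 0.81 = 17.01.
Effort = load / actual MA = 3989 / 17.01 = 234.51 N.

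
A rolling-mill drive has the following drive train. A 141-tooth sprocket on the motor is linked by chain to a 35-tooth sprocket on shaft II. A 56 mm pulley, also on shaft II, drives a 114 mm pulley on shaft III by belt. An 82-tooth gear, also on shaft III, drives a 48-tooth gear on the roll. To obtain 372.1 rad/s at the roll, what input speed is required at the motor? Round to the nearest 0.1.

110.1 rad/s

Overall ratio R = 0.24823 × 2.0357 × 0.58537 = 0.2958.
Required input speed = output speed × R = 372.1 × 0.2958 = 110.07 rad/s.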